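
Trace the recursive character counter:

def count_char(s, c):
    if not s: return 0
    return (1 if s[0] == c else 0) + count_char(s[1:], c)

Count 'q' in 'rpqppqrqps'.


s[0]='r' != 'q' -> 0
s[0]='p' != 'q' -> 0
s[0]='q' == 'q' -> 1
s[0]='p' != 'q' -> 0
s[0]='p' != 'q' -> 0
s[0]='q' == 'q' -> 1
s[0]='r' != 'q' -> 0
s[0]='q' == 'q' -> 1
s[0]='p' != 'q' -> 0
s[0]='s' != 'q' -> 0
Sum: 0 + 0 + 1 + 0 + 0 + 1 + 0 + 1 + 0 + 0 = 3

3


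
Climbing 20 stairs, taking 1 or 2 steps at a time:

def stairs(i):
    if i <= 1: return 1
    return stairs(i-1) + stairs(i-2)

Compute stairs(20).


Building up from base cases:
stairs(0) = 1
stairs(1) = 1
stairs(2) = stairs(1) + stairs(0) = 1 + 1 = 2
stairs(3) = stairs(2) + stairs(1) = 2 + 1 = 3
stairs(4) = stairs(3) + stairs(2) = 3 + 2 = 5
stairs(5) = stairs(4) + stairs(3) = 5 + 3 = 8
stairs(6) = stairs(5) + stairs(4) = 8 + 5 = 13
stairs(7) = stairs(6) + stairs(5) = 13 + 8 = 21
stairs(8) = stairs(7) + stairs(6) = 21 + 13 = 34
stairs(9) = stairs(8) + stairs(7) = 34 + 21 = 55
stairs(10) = stairs(9) + stairs(8) = 55 + 34 = 89
stairs(11) = stairs(10) + stairs(9) = 89 + 55 = 144
stairs(12) = stairs(11) + stairs(10) = 144 + 89 = 233
stairs(13) = stairs(12) + stairs(11) = 233 + 144 = 377
stairs(14) = stairs(13) + stairs(12) = 377 + 233 = 610
stairs(15) = stairs(14) + stairs(13) = 610 + 377 = 987
stairs(16) = stairs(15) + stairs(14) = 987 + 610 = 1597
stairs(17) = stairs(16) + stairs(15) = 1597 + 987 = 2584
stairs(18) = stairs(17) + stairs(16) = 2584 + 1597 = 4181
stairs(19) = stairs(18) + stairs(17) = 4181 + 2584 = 6765
stairs(20) = stairs(19) + stairs(18) = 6765 + 4181 = 10946

10946


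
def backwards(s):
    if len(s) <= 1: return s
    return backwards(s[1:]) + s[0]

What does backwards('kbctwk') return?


backwards('kbctwk') = backwards('bctwk') + 'k'
backwards('bctwk') = backwards('ctwk') + 'b'
backwards('ctwk') = backwards('twk') + 'c'
backwards('twk') = backwards('wk') + 't'
backwards('wk') = backwards('k') + 'w'
backwards('k') = 'k'  (base case)
Concatenating: 'k' + 'w' + 't' + 'c' + 'b' + 'k' = 'kwtcbk'

kwtcbk


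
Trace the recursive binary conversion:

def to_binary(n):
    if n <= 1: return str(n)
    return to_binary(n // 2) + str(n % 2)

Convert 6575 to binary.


to_binary(6575) = to_binary(3287) + '1'
to_binary(3287) = to_binary(1643) + '1'
to_binary(1643) = to_binary(821) + '1'
to_binary(821) = to_binary(410) + '1'
to_binary(410) = to_binary(205) + '0'
to_binary(205) = to_binary(102) + '1'
to_binary(102) = to_binary(51) + '0'
to_binary(51) = to_binary(25) + '1'
to_binary(25) = to_binary(12) + '1'
to_binary(12) = to_binary(6) + '0'
to_binary(6) = to_binary(3) + '0'
to_binary(3) = to_binary(1) + '1'
to_binary(1) = '1'  (base case)
Concatenating: '1' + '1' + '0' + '0' + '1' + '1' + '0' + '1' + '0' + '1' + '1' + '1' + '1' = '1100110101111'

1100110101111


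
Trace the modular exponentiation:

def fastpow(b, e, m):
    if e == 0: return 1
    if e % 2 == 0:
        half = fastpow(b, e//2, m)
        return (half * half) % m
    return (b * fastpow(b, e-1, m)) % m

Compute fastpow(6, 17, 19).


fastpow(6, 17, 19): e is odd, compute fastpow(6, 16, 19)
  fastpow(6, 16, 19): e is even, compute fastpow(6, 8, 19)
    fastpow(6, 8, 19): e is even, compute fastpow(6, 4, 19)
      fastpow(6, 4, 19): e is even, compute fastpow(6, 2, 19)
        fastpow(6, 2, 19): e is even, compute fastpow(6, 1, 19)
          fastpow(6, 1, 19): e is odd, compute fastpow(6, 0, 19)
          fastpow(6, 0, 19) = 1
          (6 * 1) % 19 = 6
        half=6, (6*6) % 19 = 17
      half=17, (17*17) % 19 = 4
    half=4, (4*4) % 19 = 16
  half=16, (16*16) % 19 = 9
(6 * 9) % 19 = 16

16


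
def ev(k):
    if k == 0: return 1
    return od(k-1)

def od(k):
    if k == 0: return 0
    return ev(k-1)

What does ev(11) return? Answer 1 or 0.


ev(11) = od(10)
od(10) = ev(9)
ev(9) = od(8)
od(8) = ev(7)
ev(7) = od(6)
od(6) = ev(5)
ev(5) = od(4)
od(4) = ev(3)
ev(3) = od(2)
od(2) = ev(1)
ev(1) = od(0)
od(0) = 0  (base case)
Result: 0

0


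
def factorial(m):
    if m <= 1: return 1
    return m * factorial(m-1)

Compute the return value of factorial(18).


factorial(18)
= 18 * factorial(17)
= 18 * 17 * factorial(16)
= 18 * 17 * 16 * factorial(15)
= 18 * 17 * 16 * 15 * factorial(14)
= 18 * 17 * 16 * 15 * 14 * factorial(13)
= 18 * 17 * 16 * 15 * 14 * 13 * factorial(12)
= 18 * 17 * 16 * 15 * 14 * 13 * 12 * factorial(11)
= 18 * 17 * 16 * 15 * 14 * 13 * 12 * 11 * factorial(10)
= 18 * 17 * 16 * 15 * 14 * 13 * 12 * 11 * 10 * factorial(9)
= 18 * 17 * 16 * 15 * 14 * 13 * 12 * 11 * 10 * 9 * factorial(8)
= 18 * 17 * 16 * 15 * 14 * 13 * 12 * 11 * 10 * 9 * 8 * factorial(7)
= 18 * 17 * 16 * 15 * 14 * 13 * 12 * 11 * 10 * 9 * 8 * 7 * factorial(6)
= 18 * 17 * 16 * 15 * 14 * 13 * 12 * 11 * 10 * 9 * 8 * 7 * 6 * factorial(5)
= 18 * 17 * 16 * 15 * 14 * 13 * 12 * 11 * 10 * 9 * 8 * 7 * 6 * 5 * factorial(4)
= 18 * 17 * 16 * 15 * 14 * 13 * 12 * 11 * 10 * 9 * 8 * 7 * 6 * 5 * 4 * factorial(3)
= 18 * 17 * 16 * 15 * 14 * 13 * 12 * 11 * 10 * 9 * 8 * 7 * 6 * 5 * 4 * 3 * factorial(2)
= 18 * 17 * 16 * 15 * 14 * 13 * 12 * 11 * 10 * 9 * 8 * 7 * 6 * 5 * 4 * 3 * 2 * factorial(1)
= 18 * 17 * 16 * 15 * 14 * 13 * 12 * 11 * 10 * 9 * 8 * 7 * 6 * 5 * 4 * 3 * 2 * 1
= 6402373705728000

6402373705728000


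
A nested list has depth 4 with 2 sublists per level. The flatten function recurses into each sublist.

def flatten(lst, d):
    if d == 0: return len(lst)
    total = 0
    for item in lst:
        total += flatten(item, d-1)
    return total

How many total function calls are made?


At depth 0 (root): 1 call
At depth 1: each of 1 parents calls flatten on 2 children = 2 calls
At depth 2: each of 2 parents calls flatten on 2 children = 4 calls
At depth 3: each of 4 parents calls flatten on 2 children = 8 calls
At depth 4: each of 8 parents calls flatten on 2 children = 16 calls
Total: 1 + 2 + 4 + 8 + 16 = 31

31


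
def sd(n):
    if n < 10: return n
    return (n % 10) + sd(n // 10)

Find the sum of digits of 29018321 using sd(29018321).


sd(29018321) = 1 + sd(2901832)
sd(2901832) = 2 + sd(290183)
sd(290183) = 3 + sd(29018)
sd(29018) = 8 + sd(2901)
sd(2901) = 1 + sd(290)
sd(290) = 0 + sd(29)
sd(29) = 9 + sd(2)
sd(2) = 2  (base case)
Total: 1 + 2 + 3 + 8 + 1 + 0 + 9 + 2 = 26

26


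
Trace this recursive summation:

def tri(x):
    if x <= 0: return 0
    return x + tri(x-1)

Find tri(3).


tri(3)
= 3 + 2 + 1 + tri(0)
= 3 + 2 + 1 + 0
= 6

6


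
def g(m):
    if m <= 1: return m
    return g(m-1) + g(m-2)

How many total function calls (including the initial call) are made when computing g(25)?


Let C(n) = total calls for g(n)
C(0) = 1, C(1) = 1
C(2) = 1 + C(1) + C(0) = 1 + 1 + 1 = 3
C(3) = 1 + C(2) + C(1) = 1 + 3 + 1 = 5
C(4) = 1 + C(3) + C(2) = 1 + 5 + 3 = 9
C(5) = 1 + C(4) + C(3) = 1 + 9 + 5 = 15
C(6) = 1 + C(5) + C(4) = 1 + 15 + 9 = 25
C(7) = 1 + C(6) + C(5) = 1 + 25 + 15 = 41
C(8) = 1 + C(7) + C(6) = 1 + 41 + 25 = 67
C(9) = 1 + C(8) + C(7) = 1 + 67 + 41 = 109
C(10) = 1 + C(9) + C(8) = 1 + 109 + 67 = 177
C(11) = 1 + C(10) + C(9) = 1 + 177 + 109 = 287
C(12) = 1 + C(11) + C(10) = 1 + 287 + 177 = 465
C(13) = 1 + C(12) + C(11) = 1 + 465 + 287 = 753
C(14) = 1 + C(13) + C(12) = 1 + 753 + 465 = 1219
C(15) = 1 + C(14) + C(13) = 1 + 1219 + 753 = 1973
C(16) = 1 + C(15) + C(14) = 1 + 1973 + 1219 = 3193
C(17) = 1 + C(16) + C(15) = 1 + 3193 + 1973 = 5167
C(18) = 1 + C(17) + C(16) = 1 + 5167 + 3193 = 8361
C(19) = 1 + C(18) + C(17) = 1 + 8361 + 5167 = 13529
C(20) = 1 + C(19) + C(18) = 1 + 13529 + 8361 = 21891
C(21) = 1 + C(20) + C(19) = 1 + 21891 + 13529 = 35421
C(22) = 1 + C(21) + C(20) = 1 + 35421 + 21891 = 57313
C(23) = 1 + C(22) + C(21) = 1 + 57313 + 35421 = 92735
C(24) = 1 + C(23) + C(22) = 1 + 92735 + 57313 = 150049
C(25) = 1 + C(24) + C(23) = 1 + 150049 + 92735 = 242785

242785


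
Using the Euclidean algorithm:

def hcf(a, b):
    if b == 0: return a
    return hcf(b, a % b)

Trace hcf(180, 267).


hcf(180, 267) = hcf(267, 180)
hcf(267, 180) = hcf(180, 87)
hcf(180, 87) = hcf(87, 6)
hcf(87, 6) = hcf(6, 3)
hcf(6, 3) = hcf(3, 0)
hcf(3, 0) = 3  (base case)

3


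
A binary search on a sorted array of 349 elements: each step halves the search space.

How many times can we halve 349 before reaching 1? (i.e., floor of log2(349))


349 / 2 = 174
174 / 2 = 87
87 / 2 = 43
43 / 2 = 21
21 / 2 = 10
10 / 2 = 5
5 / 2 = 2
2 / 2 = 1
Reached 1 after 8 halvings

8


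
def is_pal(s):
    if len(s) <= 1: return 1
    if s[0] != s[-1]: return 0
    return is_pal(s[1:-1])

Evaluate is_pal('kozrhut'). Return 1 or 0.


is_pal('kozrhut'): s[0]='k' != s[-1]='t' -> return 0
Result: 0 (not a palindrome)

0


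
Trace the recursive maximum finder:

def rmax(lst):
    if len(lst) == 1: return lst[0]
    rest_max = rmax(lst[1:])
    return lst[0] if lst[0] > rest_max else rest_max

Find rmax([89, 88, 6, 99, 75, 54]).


rmax([89, 88, 6, 99, 75, 54]): compare 89 with rmax([88, 6, 99, 75, 54])
rmax([88, 6, 99, 75, 54]): compare 88 with rmax([6, 99, 75, 54])
rmax([6, 99, 75, 54]): compare 6 with rmax([99, 75, 54])
rmax([99, 75, 54]): compare 99 with rmax([75, 54])
rmax([75, 54]): compare 75 with rmax([54])
rmax([54]) = 54  (base case)
Compare 75 with 54 -> 75
Compare 99 with 75 -> 99
Compare 6 with 99 -> 99
Compare 88 with 99 -> 99
Compare 89 with 99 -> 99

99


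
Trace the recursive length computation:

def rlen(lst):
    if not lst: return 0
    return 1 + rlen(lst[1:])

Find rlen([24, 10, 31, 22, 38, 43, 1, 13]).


rlen([24, 10, 31, 22, 38, 43, 1, 13]) = 1 + rlen([10, 31, 22, 38, 43, 1, 13])
rlen([10, 31, 22, 38, 43, 1, 13]) = 1 + rlen([31, 22, 38, 43, 1, 13])
rlen([31, 22, 38, 43, 1, 13]) = 1 + rlen([22, 38, 43, 1, 13])
rlen([22, 38, 43, 1, 13]) = 1 + rlen([38, 43, 1, 13])
rlen([38, 43, 1, 13]) = 1 + rlen([43, 1, 13])
rlen([43, 1, 13]) = 1 + rlen([1, 13])
rlen([1, 13]) = 1 + rlen([13])
rlen([13]) = 1 + rlen([])
rlen([]) = 0  (base case)
Unwinding: 1 + 1 + 1 + 1 + 1 + 1 + 1 + 1 + 0 = 8

8


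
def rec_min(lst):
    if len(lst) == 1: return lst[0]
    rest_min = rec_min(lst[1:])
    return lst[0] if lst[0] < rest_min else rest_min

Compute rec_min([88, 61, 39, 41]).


rec_min([88, 61, 39, 41]): compare 88 with rec_min([61, 39, 41])
rec_min([61, 39, 41]): compare 61 with rec_min([39, 41])
rec_min([39, 41]): compare 39 with rec_min([41])
rec_min([41]) = 41  (base case)
Compare 39 with 41 -> 39
Compare 61 with 39 -> 39
Compare 88 with 39 -> 39

39


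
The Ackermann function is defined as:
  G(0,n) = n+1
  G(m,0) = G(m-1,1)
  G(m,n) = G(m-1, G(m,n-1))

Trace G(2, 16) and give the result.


G(2, 16) = G(1, G(2, 15))
  G(2, 15) = G(1, G(2, 14))
    G(2, 14) = G(1, G(2, 13))
      G(2, 13) = G(1, G(2, 12))
        G(2, 12) = G(1, G(2, 11))
          G(2, 11) = G(1, G(2, 10))
          G(2, 10) = G(1, G(2, 9))
          G(2, 9) = G(1, G(2, 8))
          G(2, 8) = G(1, G(2, 7))
          G(2, 7) = G(1, G(2, 6))
          G(2, 6) = G(1, G(2, 5))
          G(2, 5) = G(1, G(2, 4))
          G(2, 4) = G(1, G(2, 3))
          G(2, 3) = G(1, G(2, 2))
          G(2, 2) = G(1, G(2, 1))
          G(2, 1) = G(1, G(2, 0))
          G(2, 0) = G(1, 1)
          G(1, 1) = G(0, G(1, 0))
          G(1, 0) = G(0, 1)
          G(0, 1) = 2
            = G(0, 2)
          G(0, 2) = 3
            = G(1, 3)
          G(1, 3) = G(0, G(1, 2))
          G(1, 2) = G(0, G(1, 1))
... (trace truncated)
Result: G(2, 16) = 35

35


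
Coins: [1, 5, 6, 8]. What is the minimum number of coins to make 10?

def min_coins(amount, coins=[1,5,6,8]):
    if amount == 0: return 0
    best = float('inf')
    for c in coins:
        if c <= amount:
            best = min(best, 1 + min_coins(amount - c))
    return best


Building up with DP:
min_coins(0) = 0
min_coins(1) = min(1+min_coins(0)=1+0=1) = 1
min_coins(2) = min(1+min_coins(1)=1+1=2) = 2
min_coins(3) = min(1+min_coins(2)=1+2=3) = 3
min_coins(4) = min(1+min_coins(3)=1+3=4) = 4
min_coins(5) = min(1+min_coins(4)=1+4=5, 1+min_coins(0)=1+0=1) = 1
min_coins(6) = min(1+min_coins(5)=1+1=2, 1+min_coins(1)=1+1=2, 1+min_coins(0)=1+0=1) = 1
min_coins(7) = min(1+min_coins(6)=1+1=2, 1+min_coins(2)=1+2=3, 1+min_coins(1)=1+1=2) = 2
min_coins(8) = min(1+min_coins(7)=1+2=3, 1+min_coins(3)=1+3=4, 1+min_coins(2)=1+2=3, 1+min_coins(0)=1+0=1) = 1
min_coins(9) = min(1+min_coins(8)=1+1=2, 1+min_coins(4)=1+4=5, 1+min_coins(3)=1+3=4, 1+min_coins(1)=1+1=2) = 2
min_coins(10) = min(1+min_coins(9)=1+2=3, 1+min_coins(5)=1+1=2, 1+min_coins(4)=1+4=5, 1+min_coins(2)=1+2=3) = 2

2


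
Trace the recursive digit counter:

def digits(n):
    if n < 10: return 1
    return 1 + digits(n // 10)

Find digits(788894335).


digits(788894335) = 1 + digits(78889433)
digits(78889433) = 1 + digits(7888943)
digits(7888943) = 1 + digits(788894)
digits(788894) = 1 + digits(78889)
digits(78889) = 1 + digits(7888)
digits(7888) = 1 + digits(788)
digits(788) = 1 + digits(78)
digits(78) = 1 + digits(7)
digits(7) = 1  (base case: 7 < 10)
Unwinding: 1 + 1 + 1 + 1 + 1 + 1 + 1 + 1 + 1 = 9

9


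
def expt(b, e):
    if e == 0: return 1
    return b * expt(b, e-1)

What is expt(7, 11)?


expt(7, 11)
= 7 * expt(7, 10)
= 7 * 7 * expt(7, 9)
= 7 * 7 * 7 * expt(7, 8)
= 7 * 7 * 7 * 7 * expt(7, 7)
= 7 * 7 * 7 * 7 * 7 * expt(7, 6)
= 7 * 7 * 7 * 7 * 7 * 7 * expt(7, 5)
= 7 * 7 * 7 * 7 * 7 * 7 * 7 * expt(7, 4)
= 7 * 7 * 7 * 7 * 7 * 7 * 7 * 7 * expt(7, 3)
= 7 * 7 * 7 * 7 * 7 * 7 * 7 * 7 * 7 * expt(7, 2)
= 7 * 7 * 7 * 7 * 7 * 7 * 7 * 7 * 7 * 7 * expt(7, 1)
= 7 * 7 * 7 * 7 * 7 * 7 * 7 * 7 * 7 * 7 * 7 * expt(7, 0)
= 7 * 7 * 7 * 7 * 7 * 7 * 7 * 7 * 7 * 7 * 7 * 1
= 1977326743

1977326743


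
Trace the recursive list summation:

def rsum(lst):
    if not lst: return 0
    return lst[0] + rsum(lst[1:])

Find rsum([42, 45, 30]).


rsum([42, 45, 30]) = 42 + rsum([45, 30])
rsum([45, 30]) = 45 + rsum([30])
rsum([30]) = 30 + rsum([])
rsum([]) = 0  (base case)
Total: 42 + 45 + 30 + 0 = 117

117


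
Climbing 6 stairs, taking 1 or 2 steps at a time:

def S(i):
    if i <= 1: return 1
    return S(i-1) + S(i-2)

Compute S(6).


Building up from base cases:
S(0) = 1
S(1) = 1
S(2) = S(1) + S(0) = 1 + 1 = 2
S(3) = S(2) + S(1) = 2 + 1 = 3
S(4) = S(3) + S(2) = 3 + 2 = 5
S(5) = S(4) + S(3) = 5 + 3 = 8
S(6) = S(5) + S(4) = 8 + 5 = 13

13


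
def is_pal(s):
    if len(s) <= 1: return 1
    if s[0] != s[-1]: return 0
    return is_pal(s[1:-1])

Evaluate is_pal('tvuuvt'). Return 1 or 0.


is_pal('tvuuvt'): s[0]='t' == s[-1]='t' -> check is_pal('vuuv')
is_pal('vuuv'): s[0]='v' == s[-1]='v' -> check is_pal('uu')
is_pal('uu'): s[0]='u' == s[-1]='u' -> check is_pal('')
is_pal(''): len <= 1 -> return 1  (base case)
Result: 1 (palindrome)

1


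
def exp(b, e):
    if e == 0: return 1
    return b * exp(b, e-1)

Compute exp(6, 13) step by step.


exp(6, 13)
= 6 * exp(6, 12)
= 6 * 6 * exp(6, 11)
= 6 * 6 * 6 * exp(6, 10)
= 6 * 6 * 6 * 6 * exp(6, 9)
= 6 * 6 * 6 * 6 * 6 * exp(6, 8)
= 6 * 6 * 6 * 6 * 6 * 6 * exp(6, 7)
= 6 * 6 * 6 * 6 * 6 * 6 * 6 * exp(6, 6)
= 6 * 6 * 6 * 6 * 6 * 6 * 6 * 6 * exp(6, 5)
= 6 * 6 * 6 * 6 * 6 * 6 * 6 * 6 * 6 * exp(6, 4)
= 6 * 6 * 6 * 6 * 6 * 6 * 6 * 6 * 6 * 6 * exp(6, 3)
= 6 * 6 * 6 * 6 * 6 * 6 * 6 * 6 * 6 * 6 * 6 * exp(6, 2)
= 6 * 6 * 6 * 6 * 6 * 6 * 6 * 6 * 6 * 6 * 6 * 6 * exp(6, 1)
= 6 * 6 * 6 * 6 * 6 * 6 * 6 * 6 * 6 * 6 * 6 * 6 * 6 * exp(6, 0)
= 6 * 6 * 6 * 6 * 6 * 6 * 6 * 6 * 6 * 6 * 6 * 6 * 6 * 1
= 13060694016

13060694016


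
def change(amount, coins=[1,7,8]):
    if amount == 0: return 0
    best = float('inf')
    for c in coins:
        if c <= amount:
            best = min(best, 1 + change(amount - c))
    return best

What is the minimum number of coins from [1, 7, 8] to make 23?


Building up with DP:
change(0) = 0
change(1) = min(1+change(0)=1+0=1) = 1
change(2) = min(1+change(1)=1+1=2) = 2
change(3) = min(1+change(2)=1+2=3) = 3
change(4) = min(1+change(3)=1+3=4) = 4
change(5) = min(1+change(4)=1+4=5) = 5
change(6) = min(1+change(5)=1+5=6) = 6
change(7) = min(1+change(6)=1+6=7, 1+change(0)=1+0=1) = 1
change(8) = min(1+change(7)=1+1=2, 1+change(1)=1+1=2, 1+change(0)=1+0=1) = 1
change(9) = min(1+change(8)=1+1=2, 1+change(2)=1+2=3, 1+change(1)=1+1=2) = 2
change(10) = min(1+change(9)=1+2=3, 1+change(3)=1+3=4, 1+change(2)=1+2=3) = 3
change(11) = min(1+change(10)=1+3=4, 1+change(4)=1+4=5, 1+change(3)=1+3=4) = 4
change(12) = min(1+change(11)=1+4=5, 1+change(5)=1+5=6, 1+change(4)=1+4=5) = 5
change(13) = min(1+change(12)=1+5=6, 1+change(6)=1+6=7, 1+change(5)=1+5=6) = 6
change(14) = min(1+change(13)=1+6=7, 1+change(7)=1+1=2, 1+change(6)=1+6=7) = 2
change(15) = min(1+change(14)=1+2=3, 1+change(8)=1+1=2, 1+change(7)=1+1=2) = 2
change(16) = min(1+change(15)=1+2=3, 1+change(9)=1+2=3, 1+change(8)=1+1=2) = 2
change(17) = min(1+change(16)=1+2=3, 1+change(10)=1+3=4, 1+change(9)=1+2=3) = 3
change(18) = min(1+change(17)=1+3=4, 1+change(11)=1+4=5, 1+change(10)=1+3=4) = 4
change(19) = min(1+change(18)=1+4=5, 1+change(12)=1+5=6, 1+change(11)=1+4=5) = 5
change(20) = min(1+change(19)=1+5=6, 1+change(13)=1+6=7, 1+change(12)=1+5=6) = 6
change(21) = min(1+change(20)=1+6=7, 1+change(14)=1+2=3, 1+change(13)=1+6=7) = 3
change(22) = min(1+change(21)=1+3=4, 1+change(15)=1+2=3, 1+change(14)=1+2=3) = 3
change(23) = min(1+change(22)=1+3=4, 1+change(16)=1+2=3, 1+change(15)=1+2=3) = 3

3


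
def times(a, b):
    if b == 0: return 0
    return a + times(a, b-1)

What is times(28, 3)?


times(28, 3) = 28 + times(28, 2)
times(28, 2) = 28 + times(28, 1)
times(28, 1) = 28 + times(28, 0)
times(28, 0) = 0  (base case)
Total: 28 + 28 + 28 + 0 = 84

84


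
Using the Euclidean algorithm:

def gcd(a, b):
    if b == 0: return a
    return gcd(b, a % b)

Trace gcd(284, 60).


gcd(284, 60) = gcd(60, 44)
gcd(60, 44) = gcd(44, 16)
gcd(44, 16) = gcd(16, 12)
gcd(16, 12) = gcd(12, 4)
gcd(12, 4) = gcd(4, 0)
gcd(4, 0) = 4  (base case)

4


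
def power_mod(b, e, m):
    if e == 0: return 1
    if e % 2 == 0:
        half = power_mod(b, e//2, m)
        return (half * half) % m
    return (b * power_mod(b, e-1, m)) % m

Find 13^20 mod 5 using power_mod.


power_mod(13, 20, 5): e is even, compute power_mod(13, 10, 5)
  power_mod(13, 10, 5): e is even, compute power_mod(13, 5, 5)
    power_mod(13, 5, 5): e is odd, compute power_mod(13, 4, 5)
      power_mod(13, 4, 5): e is even, compute power_mod(13, 2, 5)
        power_mod(13, 2, 5): e is even, compute power_mod(13, 1, 5)
          power_mod(13, 1, 5): e is odd, compute power_mod(13, 0, 5)
          power_mod(13, 0, 5) = 1
          (13 * 1) % 5 = 3
        half=3, (3*3) % 5 = 4
      half=4, (4*4) % 5 = 1
    (13 * 1) % 5 = 3
  half=3, (3*3) % 5 = 4
half=4, (4*4) % 5 = 1

1


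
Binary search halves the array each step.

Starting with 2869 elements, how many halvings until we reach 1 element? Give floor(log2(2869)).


2869 / 2 = 1434
1434 / 2 = 717
717 / 2 = 358
358 / 2 = 179
179 / 2 = 89
89 / 2 = 44
44 / 2 = 22
22 / 2 = 11
11 / 2 = 5
5 / 2 = 2
2 / 2 = 1
Reached 1 after 11 halvings

11


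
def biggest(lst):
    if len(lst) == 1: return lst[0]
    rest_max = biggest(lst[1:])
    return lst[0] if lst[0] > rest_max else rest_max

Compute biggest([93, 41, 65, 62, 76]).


biggest([93, 41, 65, 62, 76]): compare 93 with biggest([41, 65, 62, 76])
biggest([41, 65, 62, 76]): compare 41 with biggest([65, 62, 76])
biggest([65, 62, 76]): compare 65 with biggest([62, 76])
biggest([62, 76]): compare 62 with biggest([76])
biggest([76]) = 76  (base case)
Compare 62 with 76 -> 76
Compare 65 with 76 -> 76
Compare 41 with 76 -> 76
Compare 93 with 76 -> 93

93


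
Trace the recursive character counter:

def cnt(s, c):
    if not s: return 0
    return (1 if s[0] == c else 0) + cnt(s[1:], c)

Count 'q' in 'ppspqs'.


s[0]='p' != 'q' -> 0
s[0]='p' != 'q' -> 0
s[0]='s' != 'q' -> 0
s[0]='p' != 'q' -> 0
s[0]='q' == 'q' -> 1
s[0]='s' != 'q' -> 0
Sum: 0 + 0 + 0 + 0 + 1 + 0 = 1

1


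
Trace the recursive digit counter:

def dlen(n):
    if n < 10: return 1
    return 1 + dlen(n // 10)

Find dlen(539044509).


dlen(539044509) = 1 + dlen(53904450)
dlen(53904450) = 1 + dlen(5390445)
dlen(5390445) = 1 + dlen(539044)
dlen(539044) = 1 + dlen(53904)
dlen(53904) = 1 + dlen(5390)
dlen(5390) = 1 + dlen(539)
dlen(539) = 1 + dlen(53)
dlen(53) = 1 + dlen(5)
dlen(5) = 1  (base case: 5 < 10)
Unwinding: 1 + 1 + 1 + 1 + 1 + 1 + 1 + 1 + 1 = 9

9


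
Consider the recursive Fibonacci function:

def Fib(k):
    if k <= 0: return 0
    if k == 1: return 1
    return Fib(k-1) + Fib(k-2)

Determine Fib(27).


Computing Fib(27) bottom-up:
Fib(0) = 0
Fib(1) = 1
Fib(2) = Fib(1) + Fib(0) = 1 + 0 = 1
Fib(3) = Fib(2) + Fib(1) = 1 + 1 = 2
Fib(4) = Fib(3) + Fib(2) = 2 + 1 = 3
Fib(5) = Fib(4) + Fib(3) = 3 + 2 = 5
Fib(6) = Fib(5) + Fib(4) = 5 + 3 = 8
Fib(7) = Fib(6) + Fib(5) = 8 + 5 = 13
Fib(8) = Fib(7) + Fib(6) = 13 + 8 = 21
Fib(9) = Fib(8) + Fib(7) = 21 + 13 = 34
Fib(10) = Fib(9) + Fib(8) = 34 + 21 = 55
Fib(11) = Fib(10) + Fib(9) = 55 + 34 = 89
Fib(12) = Fib(11) + Fib(10) = 89 + 55 = 144
Fib(13) = Fib(12) + Fib(11) = 144 + 89 = 233
Fib(14) = Fib(13) + Fib(12) = 233 + 144 = 377
Fib(15) = Fib(14) + Fib(13) = 377 + 233 = 610
Fib(16) = Fib(15) + Fib(14) = 610 + 377 = 987
Fib(17) = Fib(16) + Fib(15) = 987 + 610 = 1597
Fib(18) = Fib(17) + Fib(16) = 1597 + 987 = 2584
Fib(19) = Fib(18) + Fib(17) = 2584 + 1597 = 4181
Fib(20) = Fib(19) + Fib(18) = 4181 + 2584 = 6765
Fib(21) = Fib(20) + Fib(19) = 6765 + 4181 = 10946
Fib(22) = Fib(21) + Fib(20) = 10946 + 6765 = 17711
Fib(23) = Fib(22) + Fib(21) = 17711 + 10946 = 28657
Fib(24) = Fib(23) + Fib(22) = 28657 + 17711 = 46368
Fib(25) = Fib(24) + Fib(23) = 46368 + 28657 = 75025
Fib(26) = Fib(25) + Fib(24) = 75025 + 46368 = 121393
Fib(27) = Fib(26) + Fib(25) = 121393 + 75025 = 196418

196418


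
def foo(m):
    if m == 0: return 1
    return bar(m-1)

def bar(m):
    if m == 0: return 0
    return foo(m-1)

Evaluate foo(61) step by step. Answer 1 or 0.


foo(61) = bar(60)
bar(60) = foo(59)
foo(59) = bar(58)
bar(58) = foo(57)
foo(57) = bar(56)
bar(56) = foo(55)
foo(55) = bar(54)
bar(54) = foo(53)
foo(53) = bar(52)
bar(52) = foo(51)
foo(51) = bar(50)
bar(50) = foo(49)
foo(49) = bar(48)
bar(48) = foo(47)
foo(47) = bar(46)
bar(46) = foo(45)
foo(45) = bar(44)
bar(44) = foo(43)
foo(43) = bar(42)
bar(42) = foo(41)
foo(41) = bar(40)
bar(40) = foo(39)
foo(39) = bar(38)
bar(38) = foo(37)
foo(37) = bar(36)
bar(36) = foo(35)
foo(35) = bar(34)
bar(34) = foo(33)
foo(33) = bar(32)
bar(32) = foo(31)
foo(31) = bar(30)
bar(30) = foo(29)
foo(29) = bar(28)
bar(28) = foo(27)
foo(27) = bar(26)
bar(26) = foo(25)
foo(25) = bar(24)
bar(24) = foo(23)
foo(23) = bar(22)
bar(22) = foo(21)
foo(21) = bar(20)
bar(20) = foo(19)
foo(19) = bar(18)
bar(18) = foo(17)
foo(17) = bar(16)
bar(16) = foo(15)
foo(15) = bar(14)
bar(14) = foo(13)
foo(13) = bar(12)
bar(12) = foo(11)
foo(11) = bar(10)
bar(10) = foo(9)
foo(9) = bar(8)
bar(8) = foo(7)
foo(7) = bar(6)
bar(6) = foo(5)
foo(5) = bar(4)
bar(4) = foo(3)
foo(3) = bar(2)
bar(2) = foo(1)
foo(1) = bar(0)
bar(0) = 0  (base case)
Result: 0

0


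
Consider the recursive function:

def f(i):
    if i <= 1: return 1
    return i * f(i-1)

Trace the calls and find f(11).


f(11)
= 11 * f(10)
= 11 * 10 * f(9)
= 11 * 10 * 9 * f(8)
= 11 * 10 * 9 * 8 * f(7)
= 11 * 10 * 9 * 8 * 7 * f(6)
= 11 * 10 * 9 * 8 * 7 * 6 * f(5)
= 11 * 10 * 9 * 8 * 7 * 6 * 5 * f(4)
= 11 * 10 * 9 * 8 * 7 * 6 * 5 * 4 * f(3)
= 11 * 10 * 9 * 8 * 7 * 6 * 5 * 4 * 3 * f(2)
= 11 * 10 * 9 * 8 * 7 * 6 * 5 * 4 * 3 * 2 * f(1)
= 11 * 10 * 9 * 8 * 7 * 6 * 5 * 4 * 3 * 2 * 1
= 39916800

39916800


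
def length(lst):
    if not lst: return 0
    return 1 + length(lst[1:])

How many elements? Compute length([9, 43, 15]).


length([9, 43, 15]) = 1 + length([43, 15])
length([43, 15]) = 1 + length([15])
length([15]) = 1 + length([])
length([]) = 0  (base case)
Unwinding: 1 + 1 + 1 + 0 = 3

3


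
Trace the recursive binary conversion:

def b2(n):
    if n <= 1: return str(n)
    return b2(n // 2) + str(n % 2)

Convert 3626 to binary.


b2(3626) = b2(1813) + '0'
b2(1813) = b2(906) + '1'
b2(906) = b2(453) + '0'
b2(453) = b2(226) + '1'
b2(226) = b2(113) + '0'
b2(113) = b2(56) + '1'
b2(56) = b2(28) + '0'
b2(28) = b2(14) + '0'
b2(14) = b2(7) + '0'
b2(7) = b2(3) + '1'
b2(3) = b2(1) + '1'
b2(1) = '1'  (base case)
Concatenating: '1' + '1' + '1' + '0' + '0' + '0' + '1' + '0' + '1' + '0' + '1' + '0' = '111000101010'

111000101010


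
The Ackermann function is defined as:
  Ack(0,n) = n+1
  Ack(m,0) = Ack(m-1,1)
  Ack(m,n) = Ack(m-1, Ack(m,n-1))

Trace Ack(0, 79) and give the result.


Ack(0, 79) = 80
Result: Ack(0, 79) = 80

80


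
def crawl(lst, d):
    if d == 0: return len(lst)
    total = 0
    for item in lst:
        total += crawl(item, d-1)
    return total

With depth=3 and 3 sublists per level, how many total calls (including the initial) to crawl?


At depth 0 (root): 1 call
At depth 1: each of 1 parents calls crawl on 3 children = 3 calls
At depth 2: each of 3 parents calls crawl on 3 children = 9 calls
At depth 3: each of 9 parents calls crawl on 3 children = 27 calls
Total: 1 + 3 + 9 + 27 = 40

40


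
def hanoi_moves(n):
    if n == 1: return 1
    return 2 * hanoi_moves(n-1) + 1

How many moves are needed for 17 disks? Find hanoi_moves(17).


hanoi_moves(17) = 2 * hanoi_moves(16) + 1
hanoi_moves(16) = 2 * hanoi_moves(15) + 1
hanoi_moves(15) = 2 * hanoi_moves(14) + 1
hanoi_moves(14) = 2 * hanoi_moves(13) + 1
hanoi_moves(13) = 2 * hanoi_moves(12) + 1
hanoi_moves(12) = 2 * hanoi_moves(11) + 1
hanoi_moves(11) = 2 * hanoi_moves(10) + 1
hanoi_moves(10) = 2 * hanoi_moves(9) + 1
hanoi_moves(9) = 2 * hanoi_moves(8) + 1
hanoi_moves(8) = 2 * hanoi_moves(7) + 1
hanoi_moves(7) = 2 * hanoi_moves(6) + 1
hanoi_moves(6) = 2 * hanoi_moves(5) + 1
hanoi_moves(5) = 2 * hanoi_moves(4) + 1
hanoi_moves(4) = 2 * hanoi_moves(3) + 1
hanoi_moves(3) = 2 * hanoi_moves(2) + 1
hanoi_moves(2) = 2 * hanoi_moves(1) + 1
hanoi_moves(1) = 1  (base case)
hanoi_moves(2) = 2 * 1 + 1 = 3
hanoi_moves(3) = 2 * 3 + 1 = 7
hanoi_moves(4) = 2 * 7 + 1 = 15
hanoi_moves(5) = 2 * 15 + 1 = 31
hanoi_moves(6) = 2 * 31 + 1 = 63
hanoi_moves(7) = 2 * 63 + 1 = 127
hanoi_moves(8) = 2 * 127 + 1 = 255
hanoi_moves(9) = 2 * 255 + 1 = 511
hanoi_moves(10) = 2 * 511 + 1 = 1023
hanoi_moves(11) = 2 * 1023 + 1 = 2047
hanoi_moves(12) = 2 * 2047 + 1 = 4095
hanoi_moves(13) = 2 * 4095 + 1 = 8191
hanoi_moves(14) = 2 * 8191 + 1 = 16383
hanoi_moves(15) = 2 * 16383 + 1 = 32767
hanoi_moves(16) = 2 * 32767 + 1 = 65535
hanoi_moves(17) = 2 * 65535 + 1 = 131071

131071


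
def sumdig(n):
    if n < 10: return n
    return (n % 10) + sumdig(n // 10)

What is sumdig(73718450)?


sumdig(73718450) = 0 + sumdig(7371845)
sumdig(7371845) = 5 + sumdig(737184)
sumdig(737184) = 4 + sumdig(73718)
sumdig(73718) = 8 + sumdig(7371)
sumdig(7371) = 1 + sumdig(737)
sumdig(737) = 7 + sumdig(73)
sumdig(73) = 3 + sumdig(7)
sumdig(7) = 7  (base case)
Total: 0 + 5 + 4 + 8 + 1 + 7 + 3 + 7 = 35

35


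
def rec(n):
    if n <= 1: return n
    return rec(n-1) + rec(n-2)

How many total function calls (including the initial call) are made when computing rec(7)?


Let C(n) = total calls for rec(n)
C(0) = 1, C(1) = 1
C(2) = 1 + C(1) + C(0) = 1 + 1 + 1 = 3
C(3) = 1 + C(2) + C(1) = 1 + 3 + 1 = 5
C(4) = 1 + C(3) + C(2) = 1 + 5 + 3 = 9
C(5) = 1 + C(4) + C(3) = 1 + 9 + 5 = 15
C(6) = 1 + C(5) + C(4) = 1 + 15 + 9 = 25
C(7) = 1 + C(6) + C(5) = 1 + 25 + 15 = 41

41


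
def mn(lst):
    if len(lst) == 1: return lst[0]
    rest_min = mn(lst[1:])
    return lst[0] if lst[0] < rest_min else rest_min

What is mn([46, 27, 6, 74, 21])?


mn([46, 27, 6, 74, 21]): compare 46 with mn([27, 6, 74, 21])
mn([27, 6, 74, 21]): compare 27 with mn([6, 74, 21])
mn([6, 74, 21]): compare 6 with mn([74, 21])
mn([74, 21]): compare 74 with mn([21])
mn([21]) = 21  (base case)
Compare 74 with 21 -> 21
Compare 6 with 21 -> 6
Compare 27 with 6 -> 6
Compare 46 with 6 -> 6

6


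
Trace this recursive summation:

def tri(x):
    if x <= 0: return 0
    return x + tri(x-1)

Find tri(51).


tri(51)
= 51 + 50 + 49 + 48 + 47 + 46 + 45 + 44 + 43 + 42 + 41 + 40 + 39 + 38 + 37 + 36 + 35 + 34 + 33 + 32 + 31 + 30 + 29 + 28 + 27 + 26 + 25 + 24 + 23 + 22 + 21 + 20 + 19 + 18 + 17 + 16 + 15 + 14 + 13 + 12 + 11 + 10 + 9 + 8 + 7 + 6 + 5 + 4 + 3 + 2 + 1 + tri(0)
= 51 + 50 + 49 + 48 + 47 + 46 + 45 + 44 + 43 + 42 + 41 + 40 + 39 + 38 + 37 + 36 + 35 + 34 + 33 + 32 + 31 + 30 + 29 + 28 + 27 + 26 + 25 + 24 + 23 + 22 + 21 + 20 + 19 + 18 + 17 + 16 + 15 + 14 + 13 + 12 + 11 + 10 + 9 + 8 + 7 + 6 + 5 + 4 + 3 + 2 + 1 + 0
= 1326

1326


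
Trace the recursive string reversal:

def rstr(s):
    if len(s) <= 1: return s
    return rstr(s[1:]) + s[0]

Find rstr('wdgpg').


rstr('wdgpg') = rstr('dgpg') + 'w'
rstr('dgpg') = rstr('gpg') + 'd'
rstr('gpg') = rstr('pg') + 'g'
rstr('pg') = rstr('g') + 'p'
rstr('g') = 'g'  (base case)
Concatenating: 'g' + 'p' + 'g' + 'd' + 'w' = 'gpgdw'

gpgdw


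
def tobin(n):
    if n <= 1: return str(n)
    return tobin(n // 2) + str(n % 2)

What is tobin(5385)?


tobin(5385) = tobin(2692) + '1'
tobin(2692) = tobin(1346) + '0'
tobin(1346) = tobin(673) + '0'
tobin(673) = tobin(336) + '1'
tobin(336) = tobin(168) + '0'
tobin(168) = tobin(84) + '0'
tobin(84) = tobin(42) + '0'
tobin(42) = tobin(21) + '0'
tobin(21) = tobin(10) + '1'
tobin(10) = tobin(5) + '0'
tobin(5) = tobin(2) + '1'
tobin(2) = tobin(1) + '0'
tobin(1) = '1'  (base case)
Concatenating: '1' + '0' + '1' + '0' + '1' + '0' + '0' + '0' + '0' + '1' + '0' + '0' + '1' = '1010100001001'

1010100001001


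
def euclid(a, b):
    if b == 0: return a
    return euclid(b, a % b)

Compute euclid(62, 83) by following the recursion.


euclid(62, 83) = euclid(83, 62)
euclid(83, 62) = euclid(62, 21)
euclid(62, 21) = euclid(21, 20)
euclid(21, 20) = euclid(20, 1)
euclid(20, 1) = euclid(1, 0)
euclid(1, 0) = 1  (base case)

1


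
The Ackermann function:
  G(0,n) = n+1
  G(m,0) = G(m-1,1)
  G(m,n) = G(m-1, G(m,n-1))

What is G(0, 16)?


G(0, 16) = 17
Result: G(0, 16) = 17

17


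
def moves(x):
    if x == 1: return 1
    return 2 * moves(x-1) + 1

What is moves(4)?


moves(4) = 2 * moves(3) + 1
moves(3) = 2 * moves(2) + 1
moves(2) = 2 * moves(1) + 1
moves(1) = 1  (base case)
moves(2) = 2 * 1 + 1 = 3
moves(3) = 2 * 3 + 1 = 7
moves(4) = 2 * 7 + 1 = 15

15


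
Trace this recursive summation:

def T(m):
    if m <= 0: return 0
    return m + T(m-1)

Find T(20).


T(20)
= 20 + 19 + 18 + 17 + 16 + 15 + 14 + 13 + 12 + 11 + 10 + 9 + 8 + 7 + 6 + 5 + 4 + 3 + 2 + 1 + T(0)
= 20 + 19 + 18 + 17 + 16 + 15 + 14 + 13 + 12 + 11 + 10 + 9 + 8 + 7 + 6 + 5 + 4 + 3 + 2 + 1 + 0
= 210

210


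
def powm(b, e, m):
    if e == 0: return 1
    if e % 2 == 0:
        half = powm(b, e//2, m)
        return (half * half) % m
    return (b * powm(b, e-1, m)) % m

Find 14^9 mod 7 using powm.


powm(14, 9, 7): e is odd, compute powm(14, 8, 7)
  powm(14, 8, 7): e is even, compute powm(14, 4, 7)
    powm(14, 4, 7): e is even, compute powm(14, 2, 7)
      powm(14, 2, 7): e is even, compute powm(14, 1, 7)
        powm(14, 1, 7): e is odd, compute powm(14, 0, 7)
          powm(14, 0, 7) = 1
        (14 * 1) % 7 = 0
      half=0, (0*0) % 7 = 0
    half=0, (0*0) % 7 = 0
  half=0, (0*0) % 7 = 0
(14 * 0) % 7 = 0

0


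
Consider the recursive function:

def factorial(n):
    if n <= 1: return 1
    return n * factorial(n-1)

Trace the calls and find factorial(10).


factorial(10)
= 10 * factorial(9)
= 10 * 9 * factorial(8)
= 10 * 9 * 8 * factorial(7)
= 10 * 9 * 8 * 7 * factorial(6)
= 10 * 9 * 8 * 7 * 6 * factorial(5)
= 10 * 9 * 8 * 7 * 6 * 5 * factorial(4)
= 10 * 9 * 8 * 7 * 6 * 5 * 4 * factorial(3)
= 10 * 9 * 8 * 7 * 6 * 5 * 4 * 3 * factorial(2)
= 10 * 9 * 8 * 7 * 6 * 5 * 4 * 3 * 2 * factorial(1)
= 10 * 9 * 8 * 7 * 6 * 5 * 4 * 3 * 2 * 1
= 3628800

3628800


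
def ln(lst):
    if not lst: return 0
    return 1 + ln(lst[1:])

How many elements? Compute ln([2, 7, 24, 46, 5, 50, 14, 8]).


ln([2, 7, 24, 46, 5, 50, 14, 8]) = 1 + ln([7, 24, 46, 5, 50, 14, 8])
ln([7, 24, 46, 5, 50, 14, 8]) = 1 + ln([24, 46, 5, 50, 14, 8])
ln([24, 46, 5, 50, 14, 8]) = 1 + ln([46, 5, 50, 14, 8])
ln([46, 5, 50, 14, 8]) = 1 + ln([5, 50, 14, 8])
ln([5, 50, 14, 8]) = 1 + ln([50, 14, 8])
ln([50, 14, 8]) = 1 + ln([14, 8])
ln([14, 8]) = 1 + ln([8])
ln([8]) = 1 + ln([])
ln([]) = 0  (base case)
Unwinding: 1 + 1 + 1 + 1 + 1 + 1 + 1 + 1 + 0 = 8

8


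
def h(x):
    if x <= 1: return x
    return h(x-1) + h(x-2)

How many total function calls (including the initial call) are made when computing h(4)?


Let C(n) = total calls for h(n)
C(0) = 1, C(1) = 1
C(2) = 1 + C(1) + C(0) = 1 + 1 + 1 = 3
C(3) = 1 + C(2) + C(1) = 1 + 3 + 1 = 5
C(4) = 1 + C(3) + C(2) = 1 + 5 + 3 = 9

9


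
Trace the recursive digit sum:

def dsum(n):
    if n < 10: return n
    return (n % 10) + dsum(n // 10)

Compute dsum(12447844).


dsum(12447844) = 4 + dsum(1244784)
dsum(1244784) = 4 + dsum(124478)
dsum(124478) = 8 + dsum(12447)
dsum(12447) = 7 + dsum(1244)
dsum(1244) = 4 + dsum(124)
dsum(124) = 4 + dsum(12)
dsum(12) = 2 + dsum(1)
dsum(1) = 1  (base case)
Total: 4 + 4 + 8 + 7 + 4 + 4 + 2 + 1 = 34

34


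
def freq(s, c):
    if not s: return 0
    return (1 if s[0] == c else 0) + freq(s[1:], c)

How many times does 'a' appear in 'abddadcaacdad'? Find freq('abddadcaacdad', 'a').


s[0]='a' == 'a' -> 1
s[0]='b' != 'a' -> 0
s[0]='d' != 'a' -> 0
s[0]='d' != 'a' -> 0
s[0]='a' == 'a' -> 1
s[0]='d' != 'a' -> 0
s[0]='c' != 'a' -> 0
s[0]='a' == 'a' -> 1
s[0]='a' == 'a' -> 1
s[0]='c' != 'a' -> 0
s[0]='d' != 'a' -> 0
s[0]='a' == 'a' -> 1
s[0]='d' != 'a' -> 0
Sum: 1 + 0 + 0 + 0 + 1 + 0 + 0 + 1 + 1 + 0 + 0 + 1 + 0 = 5

5


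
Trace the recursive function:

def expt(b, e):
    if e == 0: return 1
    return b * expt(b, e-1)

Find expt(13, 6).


expt(13, 6)
= 13 * expt(13, 5)
= 13 * 13 * expt(13, 4)
= 13 * 13 * 13 * expt(13, 3)
= 13 * 13 * 13 * 13 * expt(13, 2)
= 13 * 13 * 13 * 13 * 13 * expt(13, 1)
= 13 * 13 * 13 * 13 * 13 * 13 * expt(13, 0)
= 13 * 13 * 13 * 13 * 13 * 13 * 1
= 4826809

4826809


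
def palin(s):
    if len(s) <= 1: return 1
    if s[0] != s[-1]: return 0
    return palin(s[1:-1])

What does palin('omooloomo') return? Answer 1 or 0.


palin('omooloomo'): s[0]='o' == s[-1]='o' -> check palin('mooloom')
palin('mooloom'): s[0]='m' == s[-1]='m' -> check palin('ooloo')
palin('ooloo'): s[0]='o' == s[-1]='o' -> check palin('olo')
palin('olo'): s[0]='o' == s[-1]='o' -> check palin('l')
palin('l'): len <= 1 -> return 1  (base case)
Result: 1 (palindrome)

1


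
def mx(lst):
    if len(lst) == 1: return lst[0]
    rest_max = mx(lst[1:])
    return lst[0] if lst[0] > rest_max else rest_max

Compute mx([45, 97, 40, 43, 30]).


mx([45, 97, 40, 43, 30]): compare 45 with mx([97, 40, 43, 30])
mx([97, 40, 43, 30]): compare 97 with mx([40, 43, 30])
mx([40, 43, 30]): compare 40 with mx([43, 30])
mx([43, 30]): compare 43 with mx([30])
mx([30]) = 30  (base case)
Compare 43 with 30 -> 43
Compare 40 with 43 -> 43
Compare 97 with 43 -> 97
Compare 45 with 97 -> 97

97


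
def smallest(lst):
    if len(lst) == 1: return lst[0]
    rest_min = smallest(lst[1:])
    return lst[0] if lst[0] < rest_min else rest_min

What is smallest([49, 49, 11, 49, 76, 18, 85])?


smallest([49, 49, 11, 49, 76, 18, 85]): compare 49 with smallest([49, 11, 49, 76, 18, 85])
smallest([49, 11, 49, 76, 18, 85]): compare 49 with smallest([11, 49, 76, 18, 85])
smallest([11, 49, 76, 18, 85]): compare 11 with smallest([49, 76, 18, 85])
smallest([49, 76, 18, 85]): compare 49 with smallest([76, 18, 85])
smallest([76, 18, 85]): compare 76 with smallest([18, 85])
smallest([18, 85]): compare 18 with smallest([85])
smallest([85]) = 85  (base case)
Compare 18 with 85 -> 18
Compare 76 with 18 -> 18
Compare 49 with 18 -> 18
Compare 11 with 18 -> 11
Compare 49 with 11 -> 11
Compare 49 with 11 -> 11

11


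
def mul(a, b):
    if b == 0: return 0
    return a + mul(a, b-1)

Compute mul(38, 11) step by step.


mul(38, 11) = 38 + mul(38, 10)
mul(38, 10) = 38 + mul(38, 9)
mul(38, 9) = 38 + mul(38, 8)
mul(38, 8) = 38 + mul(38, 7)
mul(38, 7) = 38 + mul(38, 6)
mul(38, 6) = 38 + mul(38, 5)
mul(38, 5) = 38 + mul(38, 4)
mul(38, 4) = 38 + mul(38, 3)
mul(38, 3) = 38 + mul(38, 2)
mul(38, 2) = 38 + mul(38, 1)
mul(38, 1) = 38 + mul(38, 0)
mul(38, 0) = 0  (base case)
Total: 38 + 38 + 38 + 38 + 38 + 38 + 38 + 38 + 38 + 38 + 38 + 0 = 418

418


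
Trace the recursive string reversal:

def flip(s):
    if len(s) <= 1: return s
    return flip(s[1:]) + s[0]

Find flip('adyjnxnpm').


flip('adyjnxnpm') = flip('dyjnxnpm') + 'a'
flip('dyjnxnpm') = flip('yjnxnpm') + 'd'
flip('yjnxnpm') = flip('jnxnpm') + 'y'
flip('jnxnpm') = flip('nxnpm') + 'j'
flip('nxnpm') = flip('xnpm') + 'n'
flip('xnpm') = flip('npm') + 'x'
flip('npm') = flip('pm') + 'n'
flip('pm') = flip('m') + 'p'
flip('m') = 'm'  (base case)
Concatenating: 'm' + 'p' + 'n' + 'x' + 'n' + 'j' + 'y' + 'd' + 'a' = 'mpnxnjyda'

mpnxnjyda


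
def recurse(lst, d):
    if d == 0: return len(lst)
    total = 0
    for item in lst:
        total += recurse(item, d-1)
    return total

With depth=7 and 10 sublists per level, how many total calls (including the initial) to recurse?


At depth 0 (root): 1 call
At depth 1: each of 1 parents calls recurse on 10 children = 10 calls
At depth 2: each of 10 parents calls recurse on 10 children = 100 calls
At depth 3: each of 100 parents calls recurse on 10 children = 1000 calls
At depth 4: each of 1000 parents calls recurse on 10 children = 10000 calls
At depth 5: each of 10000 parents calls recurse on 10 children = 100000 calls
At depth 6: each of 100000 parents calls recurse on 10 children = 1000000 calls
At depth 7: each of 1000000 parents calls recurse on 10 children = 10000000 calls
Total: 1 + 10 + 100 + 1000 + 10000 + 100000 + 1000000 + 10000000 = 11111111

11111111


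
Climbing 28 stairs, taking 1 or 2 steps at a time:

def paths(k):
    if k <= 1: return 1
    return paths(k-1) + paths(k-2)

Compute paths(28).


Building up from base cases:
paths(0) = 1
paths(1) = 1
paths(2) = paths(1) + paths(0) = 1 + 1 = 2
paths(3) = paths(2) + paths(1) = 2 + 1 = 3
paths(4) = paths(3) + paths(2) = 3 + 2 = 5
paths(5) = paths(4) + paths(3) = 5 + 3 = 8
paths(6) = paths(5) + paths(4) = 8 + 5 = 13
paths(7) = paths(6) + paths(5) = 13 + 8 = 21
paths(8) = paths(7) + paths(6) = 21 + 13 = 34
paths(9) = paths(8) + paths(7) = 34 + 21 = 55
paths(10) = paths(9) + paths(8) = 55 + 34 = 89
paths(11) = paths(10) + paths(9) = 89 + 55 = 144
paths(12) = paths(11) + paths(10) = 144 + 89 = 233
paths(13) = paths(12) + paths(11) = 233 + 144 = 377
paths(14) = paths(13) + paths(12) = 377 + 233 = 610
paths(15) = paths(14) + paths(13) = 610 + 377 = 987
paths(16) = paths(15) + paths(14) = 987 + 610 = 1597
paths(17) = paths(16) + paths(15) = 1597 + 987 = 2584
paths(18) = paths(17) + paths(16) = 2584 + 1597 = 4181
paths(19) = paths(18) + paths(17) = 4181 + 2584 = 6765
paths(20) = paths(19) + paths(18) = 6765 + 4181 = 10946
paths(21) = paths(20) + paths(19) = 10946 + 6765 = 17711
paths(22) = paths(21) + paths(20) = 17711 + 10946 = 28657
paths(23) = paths(22) + paths(21) = 28657 + 17711 = 46368
paths(24) = paths(23) + paths(22) = 46368 + 28657 = 75025
paths(25) = paths(24) + paths(23) = 75025 + 46368 = 121393
paths(26) = paths(25) + paths(24) = 121393 + 75025 = 196418
paths(27) = paths(26) + paths(25) = 196418 + 121393 = 317811
paths(28) = paths(27) + paths(26) = 317811 + 196418 = 514229

514229


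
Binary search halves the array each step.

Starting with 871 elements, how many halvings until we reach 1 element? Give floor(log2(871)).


871 / 2 = 435
435 / 2 = 217
217 / 2 = 108
108 / 2 = 54
54 / 2 = 27
27 / 2 = 13
13 / 2 = 6
6 / 2 = 3
3 / 2 = 1
Reached 1 after 9 halvings

9


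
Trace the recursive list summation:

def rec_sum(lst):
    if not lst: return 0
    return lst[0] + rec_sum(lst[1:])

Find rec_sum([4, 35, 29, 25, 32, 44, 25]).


rec_sum([4, 35, 29, 25, 32, 44, 25]) = 4 + rec_sum([35, 29, 25, 32, 44, 25])
rec_sum([35, 29, 25, 32, 44, 25]) = 35 + rec_sum([29, 25, 32, 44, 25])
rec_sum([29, 25, 32, 44, 25]) = 29 + rec_sum([25, 32, 44, 25])
rec_sum([25, 32, 44, 25]) = 25 + rec_sum([32, 44, 25])
rec_sum([32, 44, 25]) = 32 + rec_sum([44, 25])
rec_sum([44, 25]) = 44 + rec_sum([25])
rec_sum([25]) = 25 + rec_sum([])
rec_sum([]) = 0  (base case)
Total: 4 + 35 + 29 + 25 + 32 + 44 + 25 + 0 = 194

194


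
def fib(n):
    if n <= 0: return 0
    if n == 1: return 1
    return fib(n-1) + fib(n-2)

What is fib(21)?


Computing fib(21) bottom-up:
fib(0) = 0
fib(1) = 1
fib(2) = fib(1) + fib(0) = 1 + 0 = 1
fib(3) = fib(2) + fib(1) = 1 + 1 = 2
fib(4) = fib(3) + fib(2) = 2 + 1 = 3
fib(5) = fib(4) + fib(3) = 3 + 2 = 5
fib(6) = fib(5) + fib(4) = 5 + 3 = 8
fib(7) = fib(6) + fib(5) = 8 + 5 = 13
fib(8) = fib(7) + fib(6) = 13 + 8 = 21
fib(9) = fib(8) + fib(7) = 21 + 13 = 34
fib(10) = fib(9) + fib(8) = 34 + 21 = 55
fib(11) = fib(10) + fib(9) = 55 + 34 = 89
fib(12) = fib(11) + fib(10) = 89 + 55 = 144
fib(13) = fib(12) + fib(11) = 144 + 89 = 233
fib(14) = fib(13) + fib(12) = 233 + 144 = 377
fib(15) = fib(14) + fib(13) = 377 + 233 = 610
fib(16) = fib(15) + fib(14) = 610 + 377 = 987
fib(17) = fib(16) + fib(15) = 987 + 610 = 1597
fib(18) = fib(17) + fib(16) = 1597 + 987 = 2584
fib(19) = fib(18) + fib(17) = 2584 + 1597 = 4181
fib(20) = fib(19) + fib(18) = 4181 + 2584 = 6765
fib(21) = fib(20) + fib(19) = 6765 + 4181 = 10946

10946
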